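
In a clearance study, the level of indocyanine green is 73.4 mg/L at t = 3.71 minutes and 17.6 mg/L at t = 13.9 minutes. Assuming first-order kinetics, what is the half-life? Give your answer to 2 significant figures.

Over Δt = 13.9 − 3.71 = 10.19 minutes, the level fell by a factor of 73.4/17.6 ≈ 4.1705.
n = log₂(4.1705) ≈ 2.0602 half-lives, so t½ = 10.19/2.0602 ≈ 4.9461 minutes.

4.9 minutes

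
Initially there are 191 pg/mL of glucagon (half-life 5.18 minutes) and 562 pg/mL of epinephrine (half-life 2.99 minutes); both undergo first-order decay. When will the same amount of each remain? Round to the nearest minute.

11 minutes

Set 191·(1/2)^(t/5.18) = 562·(1/2)^(t/2.99).
Taking log₂: log₂(191/562) = t·(1/5.18 − 1/2.99).
log₂(0.33986) = -1.557; 1/5.18 − 1/2.99 = -0.1414.
t = -1.557 / -0.1414 ≈ 11.011 minutes.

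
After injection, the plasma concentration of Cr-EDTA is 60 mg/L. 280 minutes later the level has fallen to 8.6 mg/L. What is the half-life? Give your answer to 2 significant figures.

100 minutes

A/A₀ = 8.6/60 ≈ 0.14333.
n = log₂(6.9767) ≈ 2.8026 half-lives elapsed in 280 minutes.
t½ = 280/2.8026 ≈ 99.909 minutes.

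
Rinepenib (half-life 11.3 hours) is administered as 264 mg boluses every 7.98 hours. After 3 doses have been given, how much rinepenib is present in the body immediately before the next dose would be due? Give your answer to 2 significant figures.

The 3 doses were given 23.94, 15.96, 7.98 hours ago.
Total = 264·(1/2)^(23.94/11.3) + 264·(1/2)^(15.96/11.3) + 264·(1/2)^(7.98/11.3)
      = 60.792 + 99.182 + 161.81 ≈ 321.79 mg.

320 mg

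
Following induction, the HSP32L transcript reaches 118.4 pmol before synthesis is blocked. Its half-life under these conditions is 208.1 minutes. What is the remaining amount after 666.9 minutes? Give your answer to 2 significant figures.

13 pmol

Number of half-lives: n = 666.9/208.1 ≈ 3.2047.
Remaining = 118.4 × (1/2)^3.2047 = 118.4 × 0.10846 ≈ 12.842 pmol.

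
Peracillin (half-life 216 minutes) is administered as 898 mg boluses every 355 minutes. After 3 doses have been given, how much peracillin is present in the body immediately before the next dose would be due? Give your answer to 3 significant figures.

409 mg

The 3 doses were given 1065, 710, 355 minutes ago.
Total = 898·(1/2)^(1065/216) + 898·(1/2)^(710/216) + 898·(1/2)^(355/216)
      = 29.446 + 91.998 + 287.43 ≈ 408.87 mg.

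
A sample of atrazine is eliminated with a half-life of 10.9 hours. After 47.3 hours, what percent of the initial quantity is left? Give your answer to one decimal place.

n = 47.3/10.9 ≈ 4.3394 half-lives.
Fraction remaining = (1/2)^4.3394 ≈ 0.049396, i.e. 4.9396%.

4.9%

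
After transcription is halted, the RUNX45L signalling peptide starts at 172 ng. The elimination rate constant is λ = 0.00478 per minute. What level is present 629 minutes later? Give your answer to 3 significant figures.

8.51 ng

t½ = ln 2 / λ = 0.69315 / 0.00478 ≈ 145.01 minutes.
Number of half-lives: n = 629/145.01 ≈ 4.3376.
Remaining = 172 × (1/2)^4.3376 = 172 × 0.049459 ≈ 8.5069 ng.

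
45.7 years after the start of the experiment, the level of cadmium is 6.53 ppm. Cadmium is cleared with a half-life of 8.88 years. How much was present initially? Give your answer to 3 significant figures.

Number of half-lives elapsed: n = 45.7/8.88 ≈ 5.1464.
A₀ = A × 2^n = 6.53 × 2^5.1464 = 6.53 × 35.418 ≈ 231.28 ppm.

231 ppm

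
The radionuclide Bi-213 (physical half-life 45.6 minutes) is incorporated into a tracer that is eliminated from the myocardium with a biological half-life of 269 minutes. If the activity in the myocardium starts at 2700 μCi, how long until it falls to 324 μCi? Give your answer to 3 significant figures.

1/t_eff = 1/t_phys + 1/t_biol = 1/45.6 + 1/269 = 0.025647 per minute.
t_eff = 45.6 × 269 / (45.6 + 269) ≈ 38.99 minutes.
n = log₂(2700/324) ≈ 3.0589; t = 3.0589 × 38.99 ≈ 119.27 minutes.

119 minutes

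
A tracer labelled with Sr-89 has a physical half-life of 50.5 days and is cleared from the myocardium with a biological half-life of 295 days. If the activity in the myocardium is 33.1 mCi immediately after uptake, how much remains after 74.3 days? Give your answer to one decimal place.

10.0 mCi

1/t_eff = 1/t_phys + 1/t_biol = 1/50.5 + 1/295 = 0.023192 per day.
t_eff = 50.5 × 295 / (50.5 + 295) ≈ 43.119 days.
Remaining = 33.1 × (1/2)^(74.3/43.119) = 33.1 × (1/2)^1.7232 ≈ 10.026 mCi.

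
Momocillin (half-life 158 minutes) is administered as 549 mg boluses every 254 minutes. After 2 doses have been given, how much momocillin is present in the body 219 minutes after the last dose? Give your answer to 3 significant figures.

279 mg

The 2 doses were given 473, 219 minutes ago.
Total = 549·(1/2)^(473/158) + 549·(1/2)^(219/158)
      = 68.927 + 210.05 ≈ 278.98 mg.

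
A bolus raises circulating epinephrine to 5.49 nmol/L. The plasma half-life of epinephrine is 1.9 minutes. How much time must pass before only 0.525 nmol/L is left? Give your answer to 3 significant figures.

Fraction remaining = 0.525/5.49 ≈ 0.095628.
n = log₂(5.49/0.525) = ln(10.457)/ln 2 ≈ 3.3864 half-lives.
t = n × t½ = 3.3864 × 1.9 ≈ 6.4342 minutes.

6.43 minutes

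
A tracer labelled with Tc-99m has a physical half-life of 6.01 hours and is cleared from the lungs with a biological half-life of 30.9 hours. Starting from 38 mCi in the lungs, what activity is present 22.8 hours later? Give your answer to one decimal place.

1.6 mCi

1/t_eff = 1/t_phys + 1/t_biol = 1/6.01 + 1/30.9 = 0.19875 per hour.
t_eff = 6.01 × 30.9 / (6.01 + 30.9) ≈ 5.0314 hours.
Remaining = 38 × (1/2)^(22.8/5.0314) = 38 × (1/2)^4.5315 ≈ 1.6431 mCi.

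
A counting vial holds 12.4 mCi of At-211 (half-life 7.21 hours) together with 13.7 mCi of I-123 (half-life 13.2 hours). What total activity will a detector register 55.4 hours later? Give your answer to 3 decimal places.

0.807 mCi

At-211: 12.4 × (1/2)^(55.4/7.21) = 12.4 × (1/2)^7.6838 ≈ 0.060308 mCi.
I-123: 13.7 × (1/2)^(55.4/13.2) = 13.7 × (1/2)^4.197 ≈ 0.74698 mCi.
Total = 0.060308 + 0.74698 ≈ 0.80728 mCi.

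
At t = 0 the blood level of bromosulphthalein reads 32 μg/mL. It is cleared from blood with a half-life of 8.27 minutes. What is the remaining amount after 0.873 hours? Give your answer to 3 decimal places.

Convert the elapsed time: 0.873 hours = 52.38 minutes.
Number of half-lives: n = 52.38/8.27 ≈ 6.3337.
Remaining = 32 × (1/2)^6.3337 = 32 × 0.012398 ≈ 0.39674 μg/mL.

0.397 μg/mL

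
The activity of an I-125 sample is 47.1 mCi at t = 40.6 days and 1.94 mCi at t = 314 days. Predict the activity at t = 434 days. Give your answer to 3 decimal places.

0.478 mCi

Over Δt = 314 − 40.6 = 273.4 days, the level fell by a factor of 47.1/1.94 ≈ 24.278.
n = log₂(24.278) ≈ 4.6016 half-lives, so t½ = 273.4/4.6016 ≈ 59.414 days.
From t = 314 to t = 434: 1.94 × (1/2)^((434−314)/59.414) ≈ 0.47842 mCi.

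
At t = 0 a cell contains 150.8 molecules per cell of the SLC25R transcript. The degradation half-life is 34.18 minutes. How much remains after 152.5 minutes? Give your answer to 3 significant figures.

6.84 molecules per cell

Number of half-lives: n = 152.5/34.18 ≈ 4.4617.
Remaining = 150.8 × (1/2)^4.4617 = 150.8 × 0.045384 ≈ 6.8439 molecules per cell.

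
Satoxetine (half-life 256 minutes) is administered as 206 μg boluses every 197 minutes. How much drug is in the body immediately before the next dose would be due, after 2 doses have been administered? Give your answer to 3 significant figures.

The 2 doses were given 394, 197 minutes ago.
Total = 206·(1/2)^(394/256) + 206·(1/2)^(197/256)
      = 70.886 + 120.84 ≈ 191.73 μg.

192 μg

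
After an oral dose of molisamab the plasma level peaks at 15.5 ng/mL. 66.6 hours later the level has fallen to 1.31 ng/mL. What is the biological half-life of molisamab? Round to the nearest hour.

19 hours

A/A₀ = 1.31/15.5 ≈ 0.084516.
n = log₂(11.832) ≈ 3.5646 half-lives elapsed in 66.6 hours.
t½ = 66.6/3.5646 ≈ 18.684 hours.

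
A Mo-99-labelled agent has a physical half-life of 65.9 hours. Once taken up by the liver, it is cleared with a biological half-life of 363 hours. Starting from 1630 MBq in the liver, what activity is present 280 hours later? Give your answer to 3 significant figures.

1/t_eff = 1/t_phys + 1/t_biol = 1/65.9 + 1/363 = 0.017929 per hour.
t_eff = 65.9 × 363 / (65.9 + 363) ≈ 55.775 hours.
Remaining = 1630 × (1/2)^(280/55.775) = 1630 × (1/2)^5.0202 ≈ 50.229 MBq.

50.2 MBq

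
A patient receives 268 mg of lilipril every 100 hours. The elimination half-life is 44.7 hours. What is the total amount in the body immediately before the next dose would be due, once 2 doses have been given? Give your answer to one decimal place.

The 2 doses were given 200, 100 hours ago.
Total = 268·(1/2)^(200/44.7) + 268·(1/2)^(100/44.7)
      = 12.057 + 56.845 ≈ 68.902 mg.

68.9 mg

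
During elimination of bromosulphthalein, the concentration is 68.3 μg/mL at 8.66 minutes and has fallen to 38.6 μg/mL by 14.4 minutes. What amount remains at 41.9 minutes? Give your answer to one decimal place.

Over Δt = 14.4 − 8.66 = 5.74 minutes, the level fell by a factor of 68.3/38.6 ≈ 1.7694.
n = log₂(1.7694) ≈ 0.82328 half-lives, so t½ = 5.74/0.82328 ≈ 6.9721 minutes.
From t = 14.4 to t = 41.9: 38.6 × (1/2)^((41.9−14.4)/6.9721) ≈ 2.5074 μg/mL.

2.5 μg/mL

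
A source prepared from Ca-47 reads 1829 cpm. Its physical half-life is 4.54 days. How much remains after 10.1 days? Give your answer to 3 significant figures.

391 cpm

Number of half-lives: n = 10.1/4.54 ≈ 2.2247.
Remaining = 1829 × (1/2)^2.2247 = 1829 × 0.21395 ≈ 391.31 cpm.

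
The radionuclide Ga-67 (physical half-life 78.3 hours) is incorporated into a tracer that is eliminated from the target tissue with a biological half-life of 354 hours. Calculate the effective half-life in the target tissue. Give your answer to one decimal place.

1/t_eff = 1/t_phys + 1/t_biol = 1/78.3 + 1/354 = 0.015596 per hour.
t_eff = 78.3 × 354 / (78.3 + 354) ≈ 64.118 hours.

64.1 hours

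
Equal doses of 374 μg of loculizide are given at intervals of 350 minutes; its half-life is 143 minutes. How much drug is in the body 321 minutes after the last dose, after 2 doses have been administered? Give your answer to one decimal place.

The 2 doses were given 671, 321 minutes ago.
Total = 374·(1/2)^(671/143) + 374·(1/2)^(321/143)
      = 14.466 + 78.91 ≈ 93.376 μg.

93.4 μg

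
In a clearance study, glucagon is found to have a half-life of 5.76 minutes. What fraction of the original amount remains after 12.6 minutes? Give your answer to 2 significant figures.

0.22

n = 12.6/5.76 ≈ 2.1875 half-lives.
Fraction remaining = (1/2)^2.1875 ≈ 0.21953.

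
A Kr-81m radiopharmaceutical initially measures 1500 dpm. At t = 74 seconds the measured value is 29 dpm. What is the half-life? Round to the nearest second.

A/A₀ = 29/1500 ≈ 0.019333.
n = log₂(51.724) ≈ 5.6928 half-lives elapsed in 74 seconds.
t½ = 74/5.6928 ≈ 12.999 seconds.

13 seconds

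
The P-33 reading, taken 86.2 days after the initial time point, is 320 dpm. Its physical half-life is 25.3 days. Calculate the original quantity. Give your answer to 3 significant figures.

3390 dpm

Number of half-lives elapsed: n = 86.2/25.3 ≈ 3.4071.
A₀ = A × 2^n = 320 × 2^3.4071 = 320 × 10.608 ≈ 3394.6 dpm.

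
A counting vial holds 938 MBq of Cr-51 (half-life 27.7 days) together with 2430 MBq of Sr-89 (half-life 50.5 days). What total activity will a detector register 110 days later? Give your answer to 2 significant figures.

600 MBq

Cr-51: 938 × (1/2)^(110/27.7) = 938 × (1/2)^3.9711 ≈ 59.81 MBq.
Sr-89: 2430 × (1/2)^(110/50.5) = 2430 × (1/2)^2.1782 ≈ 536.9 MBq.
Total = 59.81 + 536.9 ≈ 596.72 MBq.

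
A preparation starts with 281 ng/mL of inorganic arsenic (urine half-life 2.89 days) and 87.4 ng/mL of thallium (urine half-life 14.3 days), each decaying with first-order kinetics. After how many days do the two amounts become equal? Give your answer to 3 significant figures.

6.10 days

Set 281·(1/2)^(t/2.89) = 87.4·(1/2)^(t/14.3).
Taking log₂: log₂(281/87.4) = t·(1/2.89 − 1/14.3).
log₂(3.2151) = 1.6849; 1/2.89 − 1/14.3 = 0.27609.
t = 1.6849 / 0.27609 ≈ 6.1026 days.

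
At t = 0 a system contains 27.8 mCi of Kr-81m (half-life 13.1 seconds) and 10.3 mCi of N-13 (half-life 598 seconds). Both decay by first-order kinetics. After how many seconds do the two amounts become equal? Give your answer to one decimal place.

19.2 seconds

Set 27.8·(1/2)^(t/13.1) = 10.3·(1/2)^(t/598).
Taking log₂: log₂(27.8/10.3) = t·(1/13.1 − 1/598).
log₂(2.699) = 1.4324; 1/13.1 − 1/598 = 0.074664.
t = 1.4324 / 0.074664 ≈ 19.185 seconds.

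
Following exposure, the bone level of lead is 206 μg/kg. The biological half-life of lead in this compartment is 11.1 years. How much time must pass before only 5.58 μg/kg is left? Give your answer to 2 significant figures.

58 years

Fraction remaining = 5.58/206 ≈ 0.027087.
n = log₂(206/5.58) = ln(36.918)/ln 2 ≈ 5.2062 half-lives.
t = n × t½ = 5.2062 × 11.1 ≈ 57.789 years.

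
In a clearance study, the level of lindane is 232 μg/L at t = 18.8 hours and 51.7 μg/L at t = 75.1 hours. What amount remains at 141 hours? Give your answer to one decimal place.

Over Δt = 75.1 − 18.8 = 56.3 hours, the level fell by a factor of 232/51.7 ≈ 4.4874.
n = log₂(4.4874) ≈ 2.1659 half-lives, so t½ = 56.3/2.1659 ≈ 25.994 hours.
From t = 75.1 to t = 141: 51.7 × (1/2)^((141−75.1)/25.994) ≈ 8.919 μg/L.

8.9 μg/L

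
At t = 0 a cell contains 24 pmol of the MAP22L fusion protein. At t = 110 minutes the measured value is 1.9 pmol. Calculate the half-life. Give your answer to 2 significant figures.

A/A₀ = 1.9/24 ≈ 0.079167.
n = log₂(12.632) ≈ 3.659 half-lives elapsed in 110 minutes.
t½ = 110/3.659 ≈ 30.063 minutes.

30 minutes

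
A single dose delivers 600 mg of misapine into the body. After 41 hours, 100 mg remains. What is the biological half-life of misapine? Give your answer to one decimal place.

15.9 hours

A/A₀ = 100/600 ≈ 0.16667.
n = log₂(6) ≈ 2.585 half-lives elapsed in 41 hours.
t½ = 41/2.585 ≈ 15.861 hours.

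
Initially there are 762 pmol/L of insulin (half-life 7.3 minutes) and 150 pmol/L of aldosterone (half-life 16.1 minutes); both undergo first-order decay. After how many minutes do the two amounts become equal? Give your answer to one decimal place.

Set 762·(1/2)^(t/7.3) = 150·(1/2)^(t/16.1).
Taking log₂: log₂(762/150) = t·(1/7.3 − 1/16.1).
log₂(5.08) = 2.3448; 1/7.3 − 1/16.1 = 0.074875.
t = 2.3448 / 0.074875 ≈ 31.317 minutes.

31.3 minutes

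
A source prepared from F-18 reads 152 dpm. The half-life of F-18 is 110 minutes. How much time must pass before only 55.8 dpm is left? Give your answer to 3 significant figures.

159 minutes

Fraction remaining = 55.8/152 ≈ 0.36711.
n = log₂(152/55.8) = ln(2.724)/ln 2 ≈ 1.4457 half-lives.
t = n × t½ = 1.4457 × 110 ≈ 159.03 minutes.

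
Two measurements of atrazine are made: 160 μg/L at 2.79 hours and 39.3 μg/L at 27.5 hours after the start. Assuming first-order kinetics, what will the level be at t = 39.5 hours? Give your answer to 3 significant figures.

Over Δt = 27.5 − 2.79 = 24.71 hours, the level fell by a factor of 160/39.3 ≈ 4.0712.
n = log₂(4.0712) ≈ 2.0255 half-lives, so t½ = 24.71/2.0255 ≈ 12.2 hours.
From t = 27.5 to t = 39.5: 39.3 × (1/2)^((39.5−27.5)/12.2) ≈ 19.874 μg/L.

19.9 μg/L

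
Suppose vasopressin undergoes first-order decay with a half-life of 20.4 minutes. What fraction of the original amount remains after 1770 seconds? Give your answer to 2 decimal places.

1770 seconds = 29.5 minutes.
n = 29.5/20.4 ≈ 1.4461 half-lives.
Fraction remaining = (1/2)^1.4461 ≈ 0.36702.

0.37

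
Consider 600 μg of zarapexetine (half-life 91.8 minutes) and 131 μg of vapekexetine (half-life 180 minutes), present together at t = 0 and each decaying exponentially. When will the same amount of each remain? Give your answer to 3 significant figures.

Set 600·(1/2)^(t/91.8) = 131·(1/2)^(t/180).
Taking log₂: log₂(600/131) = t·(1/91.8 − 1/180).
log₂(4.5802) = 2.1954; 1/91.8 − 1/180 = 0.0053377.
t = 2.1954 / 0.0053377 ≈ 411.3 minutes.

411 minutes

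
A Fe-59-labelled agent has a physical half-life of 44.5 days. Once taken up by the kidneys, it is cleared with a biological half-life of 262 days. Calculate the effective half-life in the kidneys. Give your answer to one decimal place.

1/t_eff = 1/t_phys + 1/t_biol = 1/44.5 + 1/262 = 0.026289 per day.
t_eff = 44.5 × 262 / (44.5 + 262) ≈ 38.039 days.

38.0 days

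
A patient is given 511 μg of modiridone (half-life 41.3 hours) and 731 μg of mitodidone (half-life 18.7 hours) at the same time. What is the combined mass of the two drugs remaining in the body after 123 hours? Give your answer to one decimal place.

72.5 μg

modiridone: 511 × (1/2)^(123/41.3) = 511 × (1/2)^2.9782 ≈ 64.847 μg.
mitodidone: 731 × (1/2)^(123/18.7) = 731 × (1/2)^6.5775 ≈ 7.6539 μg.
Total = 64.847 + 7.6539 ≈ 72.501 μg.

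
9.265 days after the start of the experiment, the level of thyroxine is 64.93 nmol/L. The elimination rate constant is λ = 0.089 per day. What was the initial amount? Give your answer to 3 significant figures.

148 nmol/L

t½ = ln 2 / λ = 0.69315 / 0.089 ≈ 7.7882 days.
Number of half-lives elapsed: n = 9.265/7.7882 ≈ 1.1896.
A₀ = A × 2^n = 64.93 × 2^1.1896 = 64.93 × 2.2809 ≈ 148.1 nmol/L.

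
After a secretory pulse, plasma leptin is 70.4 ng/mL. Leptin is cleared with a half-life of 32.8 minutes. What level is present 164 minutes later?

2.2 ng/mL

Elapsed time is 5 half-lives (164/32.8).
Each half-life halves the amount: 70.4 × (1/2)^5 = 70.4/32 = 2.2 ng/mL.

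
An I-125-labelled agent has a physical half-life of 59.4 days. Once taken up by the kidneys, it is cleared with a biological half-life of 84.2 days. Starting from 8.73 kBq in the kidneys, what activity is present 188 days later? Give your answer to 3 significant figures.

0.207 kBq

1/t_eff = 1/t_phys + 1/t_biol = 1/59.4 + 1/84.2 = 0.028712 per day.
t_eff = 59.4 × 84.2 / (59.4 + 84.2) ≈ 34.829 days.
Remaining = 8.73 × (1/2)^(188/34.829) = 8.73 × (1/2)^5.3978 ≈ 0.20707 kBq.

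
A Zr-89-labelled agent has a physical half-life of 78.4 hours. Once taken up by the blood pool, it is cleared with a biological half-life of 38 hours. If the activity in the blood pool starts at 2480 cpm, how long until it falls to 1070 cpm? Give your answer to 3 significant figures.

31.0 hours

1/t_eff = 1/t_phys + 1/t_biol = 1/78.4 + 1/38 = 0.039071 per hour.
t_eff = 78.4 × 38 / (78.4 + 38) ≈ 25.595 hours.
n = log₂(2480/1070) ≈ 1.2127; t = 1.2127 × 25.595 ≈ 31.039 hours.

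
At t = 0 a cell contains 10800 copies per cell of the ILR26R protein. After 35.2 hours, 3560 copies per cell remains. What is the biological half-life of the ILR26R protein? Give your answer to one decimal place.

A/A₀ = 3560/10800 ≈ 0.32963.
n = log₂(3.0337) ≈ 1.6011 half-lives elapsed in 35.2 hours.
t½ = 35.2/1.6011 ≈ 21.985 hours.

22.0 hours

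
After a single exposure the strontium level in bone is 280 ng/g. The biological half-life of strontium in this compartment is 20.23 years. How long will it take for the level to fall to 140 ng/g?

140/280 = 1/2, so 1 half-life has elapsed.
t = 1 × 20.23 = 20.23 years.

20.23 years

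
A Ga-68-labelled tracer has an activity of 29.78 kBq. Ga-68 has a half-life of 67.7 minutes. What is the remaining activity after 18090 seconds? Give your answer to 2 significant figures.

1.4 kBq

Convert the elapsed time: 18090 seconds = 301.5 minutes.
Number of half-lives: n = 301.5/67.7 ≈ 4.4535.
Remaining = 29.78 × (1/2)^4.4535 = 29.78 × 0.045643 ≈ 1.3592 kBq.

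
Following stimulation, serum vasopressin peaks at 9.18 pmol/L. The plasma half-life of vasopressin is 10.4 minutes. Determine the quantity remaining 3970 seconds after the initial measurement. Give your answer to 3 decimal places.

Convert the elapsed time: 3970 seconds = 66.1667 minutes.
Number of half-lives: n = 66.1667/10.4 ≈ 6.3622.
Remaining = 9.18 × (1/2)^6.3622 = 9.18 × 0.012156 ≈ 0.11159 pmol/L.

0.112 pmol/L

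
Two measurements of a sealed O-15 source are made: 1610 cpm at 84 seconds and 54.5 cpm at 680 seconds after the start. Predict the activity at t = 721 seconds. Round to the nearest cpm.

Over Δt = 680 − 84 = 596 seconds, the level fell by a factor of 1610/54.5 ≈ 29.541.
n = log₂(29.541) ≈ 4.8847 half-lives, so t½ = 596/4.8847 ≈ 122.01 seconds.
From t = 680 to t = 721: 54.5 × (1/2)^((721−680)/122.01) ≈ 43.176 cpm.

43 cpm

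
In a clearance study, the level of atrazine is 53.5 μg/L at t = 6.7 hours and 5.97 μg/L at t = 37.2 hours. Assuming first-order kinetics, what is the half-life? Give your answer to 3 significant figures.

9.64 hours

Over Δt = 37.2 − 6.7 = 30.5 hours, the level fell by a factor of 53.5/5.97 ≈ 8.9615.
n = log₂(8.9615) ≈ 3.1637 half-lives, so t½ = 30.5/3.1637 ≈ 9.6405 hours.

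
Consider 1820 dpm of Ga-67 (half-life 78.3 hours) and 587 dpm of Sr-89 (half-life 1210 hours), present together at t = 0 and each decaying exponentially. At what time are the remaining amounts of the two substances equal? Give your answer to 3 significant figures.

137 hours

Set 1820·(1/2)^(t/78.3) = 587·(1/2)^(t/1210).
Taking log₂: log₂(1820/587) = t·(1/78.3 − 1/1210).
log₂(3.1005) = 1.6325; 1/78.3 − 1/1210 = 0.011945.
t = 1.6325 / 0.011945 ≈ 136.67 hours.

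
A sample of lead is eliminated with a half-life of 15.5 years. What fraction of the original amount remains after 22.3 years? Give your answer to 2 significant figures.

n = 22.3/15.5 ≈ 1.4387 half-lives.
Fraction remaining = (1/2)^1.4387 ≈ 0.3689.

0.37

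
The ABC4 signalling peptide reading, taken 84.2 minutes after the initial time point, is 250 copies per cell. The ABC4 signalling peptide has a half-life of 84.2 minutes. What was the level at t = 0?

500 copies per cell

Number of half-lives elapsed: n = 84.2/84.2 ≈ 1.
A₀ = A × 2^n = 250 × 2^1 = 250 × 2 ≈ 500 copies per cell.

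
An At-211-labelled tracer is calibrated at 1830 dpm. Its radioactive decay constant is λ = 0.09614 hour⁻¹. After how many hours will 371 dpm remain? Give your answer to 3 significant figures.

16.6 hours

t½ = ln 2 / λ = 0.69315 / 0.09614 ≈ 7.2098 hours.
Fraction remaining = 371/1830 ≈ 0.20273.
n = log₂(1830/371) = ln(4.9326)/ln 2 ≈ 2.3024 half-lives.
t = n × t½ = 2.3024 × 7.2098 ≈ 16.599 hours.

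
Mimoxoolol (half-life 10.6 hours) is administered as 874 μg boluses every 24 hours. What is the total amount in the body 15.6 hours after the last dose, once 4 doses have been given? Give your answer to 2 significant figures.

400 μg

The 4 doses were given 87.6, 63.6, 39.6, 15.6 hours ago.
Total = 874·(1/2)^(87.6/10.6) + 874·(1/2)^(63.6/10.6) + 874·(1/2)^(39.6/10.6) + 874·(1/2)^(15.6/10.6)
      = 2.8429 + 13.656 + 65.601 + 315.13 ≈ 397.23 μg.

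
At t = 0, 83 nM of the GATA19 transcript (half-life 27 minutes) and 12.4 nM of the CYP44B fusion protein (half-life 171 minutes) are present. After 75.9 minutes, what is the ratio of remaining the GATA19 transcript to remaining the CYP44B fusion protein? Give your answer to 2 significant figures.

1.3

GATA19 transcript: 83 × (1/2)^(75.9/27) = 83 × (1/2)^2.8111 ≈ 11.826 nM.
CYP44B fusion protein: 12.4 × (1/2)^(75.9/171) = 12.4 × (1/2)^0.44386 ≈ 9.116 nM.
Ratio ≈ 11.826 / 9.116 ≈ 1.2973.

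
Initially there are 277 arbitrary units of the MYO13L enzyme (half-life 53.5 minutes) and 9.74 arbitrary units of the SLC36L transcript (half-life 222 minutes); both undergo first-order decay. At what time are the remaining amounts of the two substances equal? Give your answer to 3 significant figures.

340 minutes

Set 277·(1/2)^(t/53.5) = 9.74·(1/2)^(t/222).
Taking log₂: log₂(277/9.74) = t·(1/53.5 − 1/222).
log₂(28.439) = 4.8298; 1/53.5 − 1/222 = 0.014187.
t = 4.8298 / 0.014187 ≈ 340.44 minutes.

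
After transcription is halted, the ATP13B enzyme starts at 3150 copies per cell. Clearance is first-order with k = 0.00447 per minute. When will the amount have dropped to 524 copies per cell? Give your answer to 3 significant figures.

t½ = ln 2 / k = 0.69315 / 0.00447 ≈ 155.07 minutes.
Fraction remaining = 524/3150 ≈ 0.16635.
n = log₂(3150/524) = ln(6.0115)/ln 2 ≈ 2.5877 half-lives.
t = n × t½ = 2.5877 × 155.07 ≈ 401.27 minutes.

401 minutes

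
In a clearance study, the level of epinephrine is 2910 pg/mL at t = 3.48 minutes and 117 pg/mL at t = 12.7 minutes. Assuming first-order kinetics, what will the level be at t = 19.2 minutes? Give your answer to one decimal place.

Over Δt = 12.7 − 3.48 = 9.22 minutes, the level fell by a factor of 2910/117 ≈ 24.872.
n = log₂(24.872) ≈ 4.6364 half-lives, so t½ = 9.22/4.6364 ≈ 1.9886 minutes.
From t = 12.7 to t = 19.2: 117 × (1/2)^((19.2−12.7)/1.9886) ≈ 12.14 pg/mL.

12.1 pg/mL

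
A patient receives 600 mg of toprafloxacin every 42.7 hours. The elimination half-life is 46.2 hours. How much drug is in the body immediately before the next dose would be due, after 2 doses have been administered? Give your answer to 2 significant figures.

The 2 doses were given 85.4, 42.7 hours ago.
Total = 600·(1/2)^(85.4/46.2) + 600·(1/2)^(42.7/46.2)
      = 166.61 + 316.17 ≈ 482.78 mg.

480 mg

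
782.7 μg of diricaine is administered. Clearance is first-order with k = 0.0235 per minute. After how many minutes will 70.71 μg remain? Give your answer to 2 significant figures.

t½ = ln 2 / k = 0.69315 / 0.0235 ≈ 29.496 minutes.
Fraction remaining = 70.71/782.7 ≈ 0.090341.
n = log₂(782.7/70.71) = ln(11.069)/ln 2 ≈ 3.4685 half-lives.
t = n × t½ = 3.4685 × 29.496 ≈ 102.3 minutes.

100 minutes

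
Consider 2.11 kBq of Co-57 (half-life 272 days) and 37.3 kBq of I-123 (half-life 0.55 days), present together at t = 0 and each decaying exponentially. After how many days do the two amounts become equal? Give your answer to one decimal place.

2.3 days

Set 2.11·(1/2)^(t/272) = 37.3·(1/2)^(t/0.55).
Taking log₂: log₂(2.11/37.3) = t·(1/272 − 1/0.55).
log₂(0.056568) = -4.1439; 1/272 − 1/0.55 = -1.8145.
t = -4.1439 / -1.8145 ≈ 2.2837 days.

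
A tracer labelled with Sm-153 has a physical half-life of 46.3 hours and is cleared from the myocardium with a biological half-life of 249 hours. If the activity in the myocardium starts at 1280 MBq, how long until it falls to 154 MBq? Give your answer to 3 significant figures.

1/t_eff = 1/t_phys + 1/t_biol = 1/46.3 + 1/249 = 0.025614 per hour.
t_eff = 46.3 × 249 / (46.3 + 249) ≈ 39.041 hours.
n = log₂(1280/154) ≈ 3.0551; t = 3.0551 × 39.041 ≈ 119.27 hours.

119 hours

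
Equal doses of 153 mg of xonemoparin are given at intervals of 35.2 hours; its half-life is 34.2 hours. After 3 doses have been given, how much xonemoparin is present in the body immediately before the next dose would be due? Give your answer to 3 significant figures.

The 3 doses were given 105.6, 70.4, 35.2 hours ago.
Total = 153·(1/2)^(105.6/34.2) + 153·(1/2)^(70.4/34.2) + 153·(1/2)^(35.2/34.2)
      = 17.997 + 36.731 + 74.965 ≈ 129.69 mg.

130 mg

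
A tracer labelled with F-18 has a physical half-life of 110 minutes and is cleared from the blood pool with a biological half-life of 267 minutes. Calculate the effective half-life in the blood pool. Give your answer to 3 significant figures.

77.9 minutes

1/t_eff = 1/t_phys + 1/t_biol = 1/110 + 1/267 = 0.012836 per minute.
t_eff = 110 × 267 / (110 + 267) ≈ 77.905 minutes.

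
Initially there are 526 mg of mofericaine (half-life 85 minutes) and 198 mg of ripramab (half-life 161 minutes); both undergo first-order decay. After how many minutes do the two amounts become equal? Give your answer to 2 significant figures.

250 minutes

Set 526·(1/2)^(t/85) = 198·(1/2)^(t/161).
Taking log₂: log₂(526/198) = t·(1/85 − 1/161).
log₂(2.6566) = 1.4096; 1/85 − 1/161 = 0.0055535.
t = 1.4096 / 0.0055535 ≈ 253.81 minutes.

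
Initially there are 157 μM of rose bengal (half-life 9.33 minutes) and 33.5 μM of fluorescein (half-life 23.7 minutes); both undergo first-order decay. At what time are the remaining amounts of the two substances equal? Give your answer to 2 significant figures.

34 minutes

Set 157·(1/2)^(t/9.33) = 33.5·(1/2)^(t/23.7).
Taking log₂: log₂(157/33.5) = t·(1/9.33 − 1/23.7).
log₂(4.6866) = 2.2285; 1/9.33 − 1/23.7 = 0.064987.
t = 2.2285 / 0.064987 ≈ 34.292 minutes.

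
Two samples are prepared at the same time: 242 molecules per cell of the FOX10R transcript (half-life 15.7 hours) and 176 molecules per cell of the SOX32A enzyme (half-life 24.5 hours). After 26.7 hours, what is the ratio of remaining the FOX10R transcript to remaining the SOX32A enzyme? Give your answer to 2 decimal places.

FOX10R transcript: 242 × (1/2)^(26.7/15.7) = 242 × (1/2)^1.7006 ≈ 74.451 molecules per cell.
SOX32A enzyme: 176 × (1/2)^(26.7/24.5) = 176 × (1/2)^1.0898 ≈ 82.69 molecules per cell.
Ratio ≈ 74.451 / 82.69 ≈ 0.90037.

0.90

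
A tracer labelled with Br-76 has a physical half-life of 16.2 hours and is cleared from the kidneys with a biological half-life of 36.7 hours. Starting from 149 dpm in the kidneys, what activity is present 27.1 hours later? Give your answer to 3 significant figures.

1/t_eff = 1/t_phys + 1/t_biol = 1/16.2 + 1/36.7 = 0.088976 per hour.
t_eff = 16.2 × 36.7 / (16.2 + 36.7) ≈ 11.239 hours.
Remaining = 149 × (1/2)^(27.1/11.239) = 149 × (1/2)^2.4113 ≈ 28.011 dpm.

28.0 dpm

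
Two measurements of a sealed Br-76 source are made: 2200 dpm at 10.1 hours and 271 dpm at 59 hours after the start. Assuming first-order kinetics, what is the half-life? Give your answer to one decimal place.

Over Δt = 59 − 10.1 = 48.9 hours, the level fell by a factor of 2200/271 ≈ 8.1181.
n = log₂(8.1181) ≈ 3.0211 half-lives, so t½ = 48.9/3.0211 ≈ 16.186 hours.

16.2 hours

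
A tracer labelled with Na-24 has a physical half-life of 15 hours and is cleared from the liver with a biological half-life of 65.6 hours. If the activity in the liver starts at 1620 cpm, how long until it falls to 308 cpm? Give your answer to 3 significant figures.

1/t_eff = 1/t_phys + 1/t_biol = 1/15 + 1/65.6 = 0.081911 per hour.
t_eff = 15 × 65.6 / (15 + 65.6) ≈ 12.208 hours.
n = log₂(1620/308) ≈ 2.395; t = 2.395 × 12.208 ≈ 29.239 hours.

29.2 hours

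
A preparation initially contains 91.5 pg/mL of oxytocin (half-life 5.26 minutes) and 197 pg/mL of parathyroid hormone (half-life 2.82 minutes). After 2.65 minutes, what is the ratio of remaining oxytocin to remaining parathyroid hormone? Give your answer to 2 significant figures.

0.63

oxytocin: 91.5 × (1/2)^(2.65/5.26) = 91.5 × (1/2)^0.5038 ≈ 64.53 pg/mL.
parathyroid hormone: 197 × (1/2)^(2.65/2.82) = 197 × (1/2)^0.93972 ≈ 102.7 pg/mL.
Ratio ≈ 64.53 / 102.7 ≈ 0.62832.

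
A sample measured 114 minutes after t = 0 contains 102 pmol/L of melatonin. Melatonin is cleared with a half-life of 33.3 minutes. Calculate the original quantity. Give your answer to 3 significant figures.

1090 pmol/L

Number of half-lives elapsed: n = 114/33.3 ≈ 3.4234.
A₀ = A × 2^n = 102 × 2^3.4234 = 102 × 10.729 ≈ 1094.3 pmol/L.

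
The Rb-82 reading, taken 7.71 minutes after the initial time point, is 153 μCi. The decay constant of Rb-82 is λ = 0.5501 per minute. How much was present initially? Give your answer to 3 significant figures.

t½ = ln 2 / λ = 0.69315 / 0.5501 ≈ 1.26 minutes.
Number of half-lives elapsed: n = 7.71/1.26 ≈ 6.1189.
A₀ = A × 2^n = 153 × 2^6.1189 = 153 × 69.496 ≈ 10633 μCi.

10600 μCi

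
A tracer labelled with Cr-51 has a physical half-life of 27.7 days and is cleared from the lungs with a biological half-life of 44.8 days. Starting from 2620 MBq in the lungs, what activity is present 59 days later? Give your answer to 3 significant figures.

240 MBq

1/t_eff = 1/t_phys + 1/t_biol = 1/27.7 + 1/44.8 = 0.058423 per day.
t_eff = 27.7 × 44.8 / (27.7 + 44.8) ≈ 17.117 days.
Remaining = 2620 × (1/2)^(59/17.117) = 2620 × (1/2)^3.4469 ≈ 240.26 MBq.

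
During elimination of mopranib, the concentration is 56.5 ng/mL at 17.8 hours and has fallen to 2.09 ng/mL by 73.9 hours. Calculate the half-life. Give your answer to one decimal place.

11.8 hours

Over Δt = 73.9 − 17.8 = 56.1 hours, the level fell by a factor of 56.5/2.09 ≈ 27.033.
n = log₂(27.033) ≈ 4.7567 half-lives, so t½ = 56.1/4.7567 ≈ 11.794 hours.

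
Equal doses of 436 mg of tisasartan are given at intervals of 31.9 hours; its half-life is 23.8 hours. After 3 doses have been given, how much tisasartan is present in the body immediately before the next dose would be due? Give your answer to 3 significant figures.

267 mg

The 3 doses were given 95.7, 63.8, 31.9 hours ago.
Total = 436·(1/2)^(95.7/23.8) + 436·(1/2)^(63.8/23.8) + 436·(1/2)^(31.9/23.8)
      = 26.856 + 68.002 + 172.19 ≈ 267.05 mg.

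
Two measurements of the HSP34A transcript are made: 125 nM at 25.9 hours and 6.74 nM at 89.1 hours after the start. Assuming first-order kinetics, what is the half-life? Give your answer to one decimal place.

Over Δt = 89.1 − 25.9 = 63.2 hours, the level fell by a factor of 125/6.74 ≈ 18.546.
n = log₂(18.546) ≈ 4.213 half-lives, so t½ = 63.2/4.213 ≈ 15.001 hours.

15.0 hours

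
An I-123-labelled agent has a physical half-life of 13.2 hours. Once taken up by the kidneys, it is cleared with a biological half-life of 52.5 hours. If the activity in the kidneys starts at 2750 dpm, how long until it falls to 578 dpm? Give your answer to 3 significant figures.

1/t_eff = 1/t_phys + 1/t_biol = 1/13.2 + 1/52.5 = 0.094805 per hour.
t_eff = 13.2 × 52.5 / (13.2 + 52.5) ≈ 10.548 hours.
n = log₂(2750/578) ≈ 2.2503; t = 2.2503 × 10.548 ≈ 23.736 hours.

23.7 hours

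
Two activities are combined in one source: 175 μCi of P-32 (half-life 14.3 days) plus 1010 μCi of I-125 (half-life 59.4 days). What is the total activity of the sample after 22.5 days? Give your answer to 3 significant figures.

P-32: 175 × (1/2)^(22.5/14.3) = 175 × (1/2)^1.5734 ≈ 58.802 μCi.
I-125: 1010 × (1/2)^(22.5/59.4) = 1010 × (1/2)^0.37879 ≈ 776.77 μCi.
Total = 58.802 + 776.77 ≈ 835.58 μCi.

836 μCi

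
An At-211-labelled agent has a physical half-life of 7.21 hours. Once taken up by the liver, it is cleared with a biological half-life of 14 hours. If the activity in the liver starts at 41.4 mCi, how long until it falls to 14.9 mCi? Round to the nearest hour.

7 hours

1/t_eff = 1/t_phys + 1/t_biol = 1/7.21 + 1/14 = 0.21012 per hour.
t_eff = 7.21 × 14 / (7.21 + 14) ≈ 4.7591 hours.
n = log₂(41.4/14.9) ≈ 1.4743; t = 1.4743 × 4.7591 ≈ 7.0164 hours.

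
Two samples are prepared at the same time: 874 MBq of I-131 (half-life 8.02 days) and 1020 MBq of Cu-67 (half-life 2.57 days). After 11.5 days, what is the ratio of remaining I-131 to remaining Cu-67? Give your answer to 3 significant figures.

7.05

I-131: 874 × (1/2)^(11.5/8.02) = 874 × (1/2)^1.4339 ≈ 323.49 MBq.
Cu-67: 1020 × (1/2)^(11.5/2.57) = 1020 × (1/2)^4.4747 ≈ 45.875 MBq.
Ratio ≈ 323.49 / 45.875 ≈ 7.0515.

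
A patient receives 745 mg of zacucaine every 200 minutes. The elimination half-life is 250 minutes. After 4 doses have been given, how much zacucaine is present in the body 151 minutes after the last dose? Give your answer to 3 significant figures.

The 4 doses were given 751, 551, 351, 151 minutes ago.
Total = 745·(1/2)^(751/250) + 745·(1/2)^(551/250) + 745·(1/2)^(351/250) + 745·(1/2)^(151/250)
      = 92.867 + 161.69 + 281.52 + 490.16 ≈ 1026.2 mg.

1030 mg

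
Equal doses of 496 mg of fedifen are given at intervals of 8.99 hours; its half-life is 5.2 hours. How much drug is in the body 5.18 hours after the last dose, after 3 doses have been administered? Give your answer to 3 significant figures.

346 mg

The 3 doses were given 23.16, 14.17, 5.18 hours ago.
Total = 496·(1/2)^(23.16/5.2) + 496·(1/2)^(14.17/5.2) + 496·(1/2)^(5.18/5.2)
      = 22.633 + 75.02 + 248.66 ≈ 346.31 mg.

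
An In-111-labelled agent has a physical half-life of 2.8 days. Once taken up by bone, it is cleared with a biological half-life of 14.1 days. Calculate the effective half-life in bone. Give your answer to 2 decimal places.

2.34 days

1/t_eff = 1/t_phys + 1/t_biol = 1/2.8 + 1/14.1 = 0.42806 per day.
t_eff = 2.8 × 14.1 / (2.8 + 14.1) ≈ 2.3361 days.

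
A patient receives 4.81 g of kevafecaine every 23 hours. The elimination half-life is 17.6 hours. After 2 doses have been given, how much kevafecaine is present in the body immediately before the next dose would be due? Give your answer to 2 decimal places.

2.73 g

The 2 doses were given 46, 23 hours ago.
Total = 4.81·(1/2)^(46/17.6) + 4.81·(1/2)^(23/17.6)
      = 0.78589 + 1.9443 ≈ 2.7301 g.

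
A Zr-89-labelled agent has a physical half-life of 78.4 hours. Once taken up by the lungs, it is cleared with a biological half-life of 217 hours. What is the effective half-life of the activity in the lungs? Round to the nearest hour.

58 hours

1/t_eff = 1/t_phys + 1/t_biol = 1/78.4 + 1/217 = 0.017363 per hour.
t_eff = 78.4 × 217 / (78.4 + 217) ≈ 57.592 hours.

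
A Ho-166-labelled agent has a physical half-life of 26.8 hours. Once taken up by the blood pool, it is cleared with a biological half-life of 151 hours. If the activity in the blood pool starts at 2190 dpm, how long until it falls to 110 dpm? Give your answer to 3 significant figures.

1/t_eff = 1/t_phys + 1/t_biol = 1/26.8 + 1/151 = 0.043936 per hour.
t_eff = 26.8 × 151 / (26.8 + 151) ≈ 22.76 hours.
n = log₂(2190/110) ≈ 4.3154; t = 4.3154 × 22.76 ≈ 98.219 hours.

98.2 hours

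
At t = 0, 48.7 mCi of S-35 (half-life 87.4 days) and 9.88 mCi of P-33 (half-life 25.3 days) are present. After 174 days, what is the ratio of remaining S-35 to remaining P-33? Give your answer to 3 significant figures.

146

S-35: 48.7 × (1/2)^(174/87.4) = 48.7 × (1/2)^1.9908 ≈ 12.252 mCi.
P-33: 9.88 × (1/2)^(174/25.3) = 9.88 × (1/2)^6.8775 ≈ 0.08403 mCi.
Ratio ≈ 12.252 / 0.08403 ≈ 145.81.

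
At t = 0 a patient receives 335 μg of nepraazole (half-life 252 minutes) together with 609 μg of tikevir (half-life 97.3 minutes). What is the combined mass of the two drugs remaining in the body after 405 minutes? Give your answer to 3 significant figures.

nepraazole: 335 × (1/2)^(405/252) = 335 × (1/2)^1.6071 ≈ 109.96 μg.
tikevir: 609 × (1/2)^(405/97.3) = 609 × (1/2)^4.1624 ≈ 34.011 μg.
Total = 109.96 + 34.011 ≈ 143.97 μg.

144 μg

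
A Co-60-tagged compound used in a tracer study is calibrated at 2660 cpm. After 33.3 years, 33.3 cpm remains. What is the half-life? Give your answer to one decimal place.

5.3 years

A/A₀ = 33.3/2660 ≈ 0.012519.
n = log₂(79.88) ≈ 6.3198 half-lives elapsed in 33.3 years.
t½ = 33.3/6.3198 ≈ 5.2692 years.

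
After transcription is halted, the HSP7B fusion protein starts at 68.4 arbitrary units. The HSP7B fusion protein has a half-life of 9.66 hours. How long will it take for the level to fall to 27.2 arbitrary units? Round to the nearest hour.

Fraction remaining = 27.2/68.4 ≈ 0.39766.
n = log₂(68.4/27.2) = ln(2.5147)/ln 2 ≈ 1.3304 half-lives.
t = n × t½ = 1.3304 × 9.66 ≈ 12.852 hours.

13 hours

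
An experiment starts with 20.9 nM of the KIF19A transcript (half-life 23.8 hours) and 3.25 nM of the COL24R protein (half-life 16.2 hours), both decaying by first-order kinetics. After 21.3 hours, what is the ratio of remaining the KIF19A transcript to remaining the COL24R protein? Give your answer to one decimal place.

KIF19A transcript: 20.9 × (1/2)^(21.3/23.8) = 20.9 × (1/2)^0.89496 ≈ 11.239 nM.
COL24R protein: 3.25 × (1/2)^(21.3/16.2) = 3.25 × (1/2)^1.3148 ≈ 1.3064 nM.
Ratio ≈ 11.239 / 1.3064 ≈ 8.603.

8.6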